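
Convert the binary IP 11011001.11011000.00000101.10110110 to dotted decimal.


11011001 = 217
11011000 = 216
00000101 = 5
10110110 = 182
IP: 217.216.5.182


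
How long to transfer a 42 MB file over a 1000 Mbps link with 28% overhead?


Effective throughput = 1000 * (1 - 28/100) = 720 Mbps
File size in Mb = 42 * 8 = 336 Mb
Time = 336 / 720
Time = 0.4667 seconds


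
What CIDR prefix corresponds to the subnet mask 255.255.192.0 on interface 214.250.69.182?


Binary: 11111111.11111111.11000000.00000000
Count leading 1s
Prefix: /18


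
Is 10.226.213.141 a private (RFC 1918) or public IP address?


RFC 1918 private ranges:
  10.0.0.0/8 (10.0.0.0 - 10.255.255.255)
  172.16.0.0/12 (172.16.0.0 - 172.31.255.255)
  192.168.0.0/16 (192.168.0.0 - 192.168.255.255)
Private (in 10.0.0.0/8)


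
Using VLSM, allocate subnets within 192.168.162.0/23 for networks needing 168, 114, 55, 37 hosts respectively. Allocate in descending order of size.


168 hosts -> /24 (254 usable): 192.168.162.0/24
114 hosts -> /25 (126 usable): 192.168.163.0/25
55 hosts -> /26 (62 usable): 192.168.163.128/26
37 hosts -> /26 (62 usable): 192.168.163.192/26
Allocation: 192.168.162.0/24 (168 hosts, 254 usable); 192.168.163.0/25 (114 hosts, 126 usable); 192.168.163.128/26 (55 hosts, 62 usable); 192.168.163.192/26 (37 hosts, 62 usable)


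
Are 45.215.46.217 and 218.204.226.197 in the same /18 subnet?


Mask: 255.255.192.0
45.215.46.217 AND mask = 45.215.0.0
218.204.226.197 AND mask = 218.204.192.0
No, different subnets (45.215.0.0 vs 218.204.192.0)


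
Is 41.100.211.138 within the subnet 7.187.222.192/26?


Subnet network: 7.187.222.192
Test IP AND mask: 41.100.211.128
No, 41.100.211.138 is not in 7.187.222.192/26


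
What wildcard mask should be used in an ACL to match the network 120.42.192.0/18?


Subnet mask: 255.255.192.0
Wildcard = 255.255.255.255 - subnet mask
255 - 255 = 0
255 - 255 = 0
255 - 192 = 63
255 - 0 = 255
Wildcard: 0.0.63.255


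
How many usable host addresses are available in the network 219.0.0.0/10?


Host bits = 32 - 10 = 22
Total addresses = 2^22 = 4194304
Usable = total - 2 (network and broadcast)
Usable hosts: 4194302


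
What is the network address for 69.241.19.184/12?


IP:   01000101.11110001.00010011.10111000
Mask: 11111111.11110000.00000000.00000000
AND operation:
Net:  01000101.11110000.00000000.00000000
Network: 69.240.0.0/12


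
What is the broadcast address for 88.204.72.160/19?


Network: 88.204.64.0/19
Host bits = 13
Set all host bits to 1:
Broadcast: 88.204.95.255


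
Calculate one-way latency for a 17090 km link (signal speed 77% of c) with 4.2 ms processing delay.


Speed = 0.77 * 3e5 km/s = 231000 km/s
Propagation delay = 17090 / 231000 = 0.074 s = 73.9827 ms
Processing delay = 4.2 ms
Total one-way latency = 78.1827 ms


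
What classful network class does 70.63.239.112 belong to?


First octet: 70
Binary: 01000110
0xxxxxxx -> Class A (1-126)
Class A, default mask 255.0.0.0 (/8)


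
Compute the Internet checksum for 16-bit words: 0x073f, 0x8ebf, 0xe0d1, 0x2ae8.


Sum all words (with carry folding):
+ 0x073f = 0x073f
+ 0x8ebf = 0x95fe
+ 0xe0d1 = 0x76d0
+ 0x2ae8 = 0xa1b8
One's complement: ~0xa1b8
Checksum = 0x5e47


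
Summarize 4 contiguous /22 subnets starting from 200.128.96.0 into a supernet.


Original prefix: /22
Number of subnets: 4 = 2^2
New prefix = 22 - 2 = 20
Supernet: 200.128.96.0/20


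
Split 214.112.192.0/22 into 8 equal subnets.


New prefix = 22 + 3 = 25
Each subnet has 128 addresses
  214.112.192.0/25
  214.112.192.128/25
  214.112.193.0/25
  214.112.193.128/25
  214.112.194.0/25
  214.112.194.128/25
  214.112.195.0/25
  214.112.195.128/25
Subnets: 214.112.192.0/25, 214.112.192.128/25, 214.112.193.0/25, 214.112.193.128/25, 214.112.194.0/25, 214.112.194.128/25, 214.112.195.0/25, 214.112.195.128/25


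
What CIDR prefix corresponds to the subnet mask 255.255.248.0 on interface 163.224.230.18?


Binary: 11111111.11111111.11111000.00000000
Count leading 1s
Prefix: /21


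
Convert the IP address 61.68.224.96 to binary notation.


61 = 00111101
68 = 01000100
224 = 11100000
96 = 01100000
Binary: 00111101.01000100.11100000.01100000


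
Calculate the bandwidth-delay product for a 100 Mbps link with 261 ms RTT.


BDP = bandwidth * RTT
= 100 Mbps * 261 ms
= 100 * 1e6 * 261 / 1000 bits
= 26100000 bits
= 3262500 bytes
= 3186.0352 KB
BDP = 26100000 bits (3262500 bytes)


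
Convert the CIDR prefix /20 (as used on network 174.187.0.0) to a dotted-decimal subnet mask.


/20 means 20 network bits, 12 host bits
Binary: 11111111111111111111000000000000
Mask: 255.255.240.0


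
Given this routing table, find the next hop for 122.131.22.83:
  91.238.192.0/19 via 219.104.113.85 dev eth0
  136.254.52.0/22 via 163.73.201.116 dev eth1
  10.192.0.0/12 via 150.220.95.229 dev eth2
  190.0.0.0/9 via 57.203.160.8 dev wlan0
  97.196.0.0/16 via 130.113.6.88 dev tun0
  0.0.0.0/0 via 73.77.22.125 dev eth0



Longest prefix match for 122.131.22.83:
  /19 91.238.192.0: no
  /22 136.254.52.0: no
  /12 10.192.0.0: no
  /9 190.0.0.0: no
  /16 97.196.0.0: no
  /0 0.0.0.0: MATCH
Selected: next-hop 73.77.22.125 via eth0 (matched /0)


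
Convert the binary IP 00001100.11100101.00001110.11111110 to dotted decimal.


00001100 = 12
11100101 = 229
00001110 = 14
11111110 = 254
IP: 12.229.14.254


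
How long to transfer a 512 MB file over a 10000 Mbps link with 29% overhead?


Effective throughput = 10000 * (1 - 29/100) = 7100 Mbps
File size in Mb = 512 * 8 = 4096 Mb
Time = 4096 / 7100
Time = 0.5769 seconds


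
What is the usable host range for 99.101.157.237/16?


Network: 99.101.0.0
Broadcast: 99.101.255.255
First usable = network + 1
Last usable = broadcast - 1
Range: 99.101.0.1 to 99.101.255.254


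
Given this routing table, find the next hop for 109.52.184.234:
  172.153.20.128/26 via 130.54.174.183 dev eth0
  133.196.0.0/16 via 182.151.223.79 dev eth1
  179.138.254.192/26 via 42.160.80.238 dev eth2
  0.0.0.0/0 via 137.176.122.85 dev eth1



Longest prefix match for 109.52.184.234:
  /26 172.153.20.128: no
  /16 133.196.0.0: no
  /26 179.138.254.192: no
  /0 0.0.0.0: MATCH
Selected: next-hop 137.176.122.85 via eth1 (matched /0)


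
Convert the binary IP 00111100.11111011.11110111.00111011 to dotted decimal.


00111100 = 60
11111011 = 251
11110111 = 247
00111011 = 59
IP: 60.251.247.59


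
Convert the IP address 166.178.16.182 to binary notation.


166 = 10100110
178 = 10110010
16 = 00010000
182 = 10110110
Binary: 10100110.10110010.00010000.10110110


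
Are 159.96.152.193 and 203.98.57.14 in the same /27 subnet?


Mask: 255.255.255.224
159.96.152.193 AND mask = 159.96.152.192
203.98.57.14 AND mask = 203.98.57.0
No, different subnets (159.96.152.192 vs 203.98.57.0)


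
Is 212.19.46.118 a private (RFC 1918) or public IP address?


RFC 1918 private ranges:
  10.0.0.0/8 (10.0.0.0 - 10.255.255.255)
  172.16.0.0/12 (172.16.0.0 - 172.31.255.255)
  192.168.0.0/16 (192.168.0.0 - 192.168.255.255)
Public (not in any RFC 1918 range)


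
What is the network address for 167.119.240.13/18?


IP:   10100111.01110111.11110000.00001101
Mask: 11111111.11111111.11000000.00000000
AND operation:
Net:  10100111.01110111.11000000.00000000
Network: 167.119.192.0/18


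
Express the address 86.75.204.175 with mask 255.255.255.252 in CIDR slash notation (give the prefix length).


Binary: 11111111.11111111.11111111.11111100
Count leading 1s
Prefix: /30


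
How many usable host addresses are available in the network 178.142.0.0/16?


Host bits = 32 - 16 = 16
Total addresses = 2^16 = 65536
Usable = total - 2 (network and broadcast)
Usable hosts: 65534


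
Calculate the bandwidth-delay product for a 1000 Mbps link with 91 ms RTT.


BDP = bandwidth * RTT
= 1000 Mbps * 91 ms
= 1000 * 1e6 * 91 / 1000 bits
= 91000000 bits
= 11375000 bytes
= 11108.3984 KB
BDP = 91000000 bits (11375000 bytes)


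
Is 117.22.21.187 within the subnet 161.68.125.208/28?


Subnet network: 161.68.125.208
Test IP AND mask: 117.22.21.176
No, 117.22.21.187 is not in 161.68.125.208/28


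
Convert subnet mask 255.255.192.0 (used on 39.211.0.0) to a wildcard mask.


Subnet mask: 255.255.192.0
Wildcard = 255.255.255.255 - subnet mask
255 - 255 = 0
255 - 255 = 0
255 - 192 = 63
255 - 0 = 255
Wildcard: 0.0.63.255


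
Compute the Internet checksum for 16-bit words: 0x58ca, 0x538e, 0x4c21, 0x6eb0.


Sum all words (with carry folding):
+ 0x58ca = 0x58ca
+ 0x538e = 0xac58
+ 0x4c21 = 0xf879
+ 0x6eb0 = 0x672a
One's complement: ~0x672a
Checksum = 0x98d5


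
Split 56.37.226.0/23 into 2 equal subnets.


New prefix = 23 + 1 = 24
Each subnet has 256 addresses
  56.37.226.0/24
  56.37.227.0/24
Subnets: 56.37.226.0/24, 56.37.227.0/24


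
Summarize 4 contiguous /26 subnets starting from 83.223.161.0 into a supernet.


Original prefix: /26
Number of subnets: 4 = 2^2
New prefix = 26 - 2 = 24
Supernet: 83.223.161.0/24


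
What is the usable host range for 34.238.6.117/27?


Network: 34.238.6.96
Broadcast: 34.238.6.127
First usable = network + 1
Last usable = broadcast - 1
Range: 34.238.6.97 to 34.238.6.126


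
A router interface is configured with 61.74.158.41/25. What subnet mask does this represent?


/25 means 25 network bits, 7 host bits
Binary: 11111111111111111111111110000000
Mask: 255.255.255.128


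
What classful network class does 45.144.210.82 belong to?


First octet: 45
Binary: 00101101
0xxxxxxx -> Class A (1-126)
Class A, default mask 255.0.0.0 (/8)


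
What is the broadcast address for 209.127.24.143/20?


Network: 209.127.16.0/20
Host bits = 12
Set all host bits to 1:
Broadcast: 209.127.31.255


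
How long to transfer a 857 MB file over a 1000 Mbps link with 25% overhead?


Effective throughput = 1000 * (1 - 25/100) = 750 Mbps
File size in Mb = 857 * 8 = 6856 Mb
Time = 6856 / 750
Time = 9.1413 seconds


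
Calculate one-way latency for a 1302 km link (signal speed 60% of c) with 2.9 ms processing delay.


Speed = 0.6 * 3e5 km/s = 180000 km/s
Propagation delay = 1302 / 180000 = 0.0072 s = 7.2333 ms
Processing delay = 2.9 ms
Total one-way latency = 10.1333 ms


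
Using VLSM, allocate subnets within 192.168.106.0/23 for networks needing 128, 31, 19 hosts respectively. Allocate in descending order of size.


128 hosts -> /24 (254 usable): 192.168.106.0/24
31 hosts -> /26 (62 usable): 192.168.107.0/26
19 hosts -> /27 (30 usable): 192.168.107.64/27
Allocation: 192.168.106.0/24 (128 hosts, 254 usable); 192.168.107.0/26 (31 hosts, 62 usable); 192.168.107.64/27 (19 hosts, 30 usable)


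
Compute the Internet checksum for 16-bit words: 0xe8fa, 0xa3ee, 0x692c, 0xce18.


Sum all words (with carry folding):
+ 0xe8fa = 0xe8fa
+ 0xa3ee = 0x8ce9
+ 0x692c = 0xf615
+ 0xce18 = 0xc42e
One's complement: ~0xc42e
Checksum = 0x3bd1


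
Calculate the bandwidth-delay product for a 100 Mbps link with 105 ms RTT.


BDP = bandwidth * RTT
= 100 Mbps * 105 ms
= 100 * 1e6 * 105 / 1000 bits
= 10500000 bits
= 1312500 bytes
= 1281.7383 KB
BDP = 10500000 bits (1312500 bytes)


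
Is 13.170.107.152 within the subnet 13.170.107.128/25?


Subnet network: 13.170.107.128
Test IP AND mask: 13.170.107.128
Yes, 13.170.107.152 is in 13.170.107.128/25


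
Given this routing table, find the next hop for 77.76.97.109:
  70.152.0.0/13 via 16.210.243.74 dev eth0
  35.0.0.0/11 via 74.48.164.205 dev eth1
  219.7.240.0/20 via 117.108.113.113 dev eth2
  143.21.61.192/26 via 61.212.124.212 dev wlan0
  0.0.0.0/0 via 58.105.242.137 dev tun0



Longest prefix match for 77.76.97.109:
  /13 70.152.0.0: no
  /11 35.0.0.0: no
  /20 219.7.240.0: no
  /26 143.21.61.192: no
  /0 0.0.0.0: MATCH
Selected: next-hop 58.105.242.137 via tun0 (matched /0)


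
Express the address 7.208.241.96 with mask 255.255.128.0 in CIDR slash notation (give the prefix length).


Binary: 11111111.11111111.10000000.00000000
Count leading 1s
Prefix: /17


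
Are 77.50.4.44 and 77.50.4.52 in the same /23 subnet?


Mask: 255.255.254.0
77.50.4.44 AND mask = 77.50.4.0
77.50.4.52 AND mask = 77.50.4.0
Yes, same subnet (77.50.4.0)


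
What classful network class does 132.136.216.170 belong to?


First octet: 132
Binary: 10000100
10xxxxxx -> Class B (128-191)
Class B, default mask 255.255.0.0 (/16)


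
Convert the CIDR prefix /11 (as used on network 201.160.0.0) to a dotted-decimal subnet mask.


/11 means 11 network bits, 21 host bits
Binary: 11111111111000000000000000000000
Mask: 255.224.0.0


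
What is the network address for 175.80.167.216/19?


IP:   10101111.01010000.10100111.11011000
Mask: 11111111.11111111.11100000.00000000
AND operation:
Net:  10101111.01010000.10100000.00000000
Network: 175.80.160.0/19


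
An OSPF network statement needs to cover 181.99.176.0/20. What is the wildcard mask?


Subnet mask: 255.255.240.0
Wildcard = 255.255.255.255 - subnet mask
255 - 255 = 0
255 - 255 = 0
255 - 240 = 15
255 - 0 = 255
Wildcard: 0.0.15.255


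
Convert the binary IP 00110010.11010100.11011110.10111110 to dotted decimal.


00110010 = 50
11010100 = 212
11011110 = 222
10111110 = 190
IP: 50.212.222.190


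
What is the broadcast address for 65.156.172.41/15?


Network: 65.156.0.0/15
Host bits = 17
Set all host bits to 1:
Broadcast: 65.157.255.255


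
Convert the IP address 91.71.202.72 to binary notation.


91 = 01011011
71 = 01000111
202 = 11001010
72 = 01001000
Binary: 01011011.01000111.11001010.01001000


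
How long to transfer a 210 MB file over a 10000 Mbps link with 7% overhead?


Effective throughput = 10000 * (1 - 7/100) = 9300 Mbps
File size in Mb = 210 * 8 = 1680 Mb
Time = 1680 / 9300
Time = 0.1806 seconds


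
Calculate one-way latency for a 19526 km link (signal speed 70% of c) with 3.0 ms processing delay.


Speed = 0.7 * 3e5 km/s = 210000 km/s
Propagation delay = 19526 / 210000 = 0.093 s = 92.981 ms
Processing delay = 3.0 ms
Total one-way latency = 95.981 ms


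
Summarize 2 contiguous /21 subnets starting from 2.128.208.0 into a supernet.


Original prefix: /21
Number of subnets: 2 = 2^1
New prefix = 21 - 1 = 20
Supernet: 2.128.208.0/20


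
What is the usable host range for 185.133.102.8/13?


Network: 185.128.0.0
Broadcast: 185.135.255.255
First usable = network + 1
Last usable = broadcast - 1
Range: 185.128.0.1 to 185.135.255.254


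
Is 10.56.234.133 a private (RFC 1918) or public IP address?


RFC 1918 private ranges:
  10.0.0.0/8 (10.0.0.0 - 10.255.255.255)
  172.16.0.0/12 (172.16.0.0 - 172.31.255.255)
  192.168.0.0/16 (192.168.0.0 - 192.168.255.255)
Private (in 10.0.0.0/8)


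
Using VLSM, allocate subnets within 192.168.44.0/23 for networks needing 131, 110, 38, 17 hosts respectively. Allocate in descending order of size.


131 hosts -> /24 (254 usable): 192.168.44.0/24
110 hosts -> /25 (126 usable): 192.168.45.0/25
38 hosts -> /26 (62 usable): 192.168.45.128/26
17 hosts -> /27 (30 usable): 192.168.45.192/27
Allocation: 192.168.44.0/24 (131 hosts, 254 usable); 192.168.45.0/25 (110 hosts, 126 usable); 192.168.45.128/26 (38 hosts, 62 usable); 192.168.45.192/27 (17 hosts, 30 usable)


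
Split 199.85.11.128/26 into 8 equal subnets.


New prefix = 26 + 3 = 29
Each subnet has 8 addresses
  199.85.11.128/29
  199.85.11.136/29
  199.85.11.144/29
  199.85.11.152/29
  199.85.11.160/29
  199.85.11.168/29
  199.85.11.176/29
  199.85.11.184/29
Subnets: 199.85.11.128/29, 199.85.11.136/29, 199.85.11.144/29, 199.85.11.152/29, 199.85.11.160/29, 199.85.11.168/29, 199.85.11.176/29, 199.85.11.184/29


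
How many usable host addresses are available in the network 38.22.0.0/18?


Host bits = 32 - 18 = 14
Total addresses = 2^14 = 16384
Usable = total - 2 (network and broadcast)
Usable hosts: 16382


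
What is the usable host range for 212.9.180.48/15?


Network: 212.8.0.0
Broadcast: 212.9.255.255
First usable = network + 1
Last usable = broadcast - 1
Range: 212.8.0.1 to 212.9.255.254


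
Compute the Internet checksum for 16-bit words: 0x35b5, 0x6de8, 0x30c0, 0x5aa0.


Sum all words (with carry folding):
+ 0x35b5 = 0x35b5
+ 0x6de8 = 0xa39d
+ 0x30c0 = 0xd45d
+ 0x5aa0 = 0x2efe
One's complement: ~0x2efe
Checksum = 0xd101


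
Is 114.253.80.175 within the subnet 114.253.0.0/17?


Subnet network: 114.253.0.0
Test IP AND mask: 114.253.0.0
Yes, 114.253.80.175 is in 114.253.0.0/17


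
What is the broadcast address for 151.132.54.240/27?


Network: 151.132.54.224/27
Host bits = 5
Set all host bits to 1:
Broadcast: 151.132.54.255


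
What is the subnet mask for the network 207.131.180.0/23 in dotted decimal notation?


/23 means 23 network bits, 9 host bits
Binary: 11111111111111111111111000000000
Mask: 255.255.254.0


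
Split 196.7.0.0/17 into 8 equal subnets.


New prefix = 17 + 3 = 20
Each subnet has 4096 addresses
  196.7.0.0/20
  196.7.16.0/20
  196.7.32.0/20
  196.7.48.0/20
  196.7.64.0/20
  196.7.80.0/20
  196.7.96.0/20
  196.7.112.0/20
Subnets: 196.7.0.0/20, 196.7.16.0/20, 196.7.32.0/20, 196.7.48.0/20, 196.7.64.0/20, 196.7.80.0/20, 196.7.96.0/20, 196.7.112.0/20


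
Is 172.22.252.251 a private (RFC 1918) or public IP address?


RFC 1918 private ranges:
  10.0.0.0/8 (10.0.0.0 - 10.255.255.255)
  172.16.0.0/12 (172.16.0.0 - 172.31.255.255)
  192.168.0.0/16 (192.168.0.0 - 192.168.255.255)
Private (in 172.16.0.0/12)


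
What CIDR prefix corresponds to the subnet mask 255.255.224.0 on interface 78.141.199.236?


Binary: 11111111.11111111.11100000.00000000
Count leading 1s
Prefix: /19


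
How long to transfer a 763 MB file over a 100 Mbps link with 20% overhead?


Effective throughput = 100 * (1 - 20/100) = 80 Mbps
File size in Mb = 763 * 8 = 6104 Mb
Time = 6104 / 80
Time = 76.3 seconds


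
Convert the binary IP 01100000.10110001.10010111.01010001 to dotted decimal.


01100000 = 96
10110001 = 177
10010111 = 151
01010001 = 81
IP: 96.177.151.81


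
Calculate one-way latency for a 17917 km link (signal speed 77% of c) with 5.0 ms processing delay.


Speed = 0.77 * 3e5 km/s = 231000 km/s
Propagation delay = 17917 / 231000 = 0.0776 s = 77.5628 ms
Processing delay = 5.0 ms
Total one-way latency = 82.5628 ms


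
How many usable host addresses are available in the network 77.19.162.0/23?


Host bits = 32 - 23 = 9
Total addresses = 2^9 = 512
Usable = total - 2 (network and broadcast)
Usable hosts: 510


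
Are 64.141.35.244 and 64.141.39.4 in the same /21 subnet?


Mask: 255.255.248.0
64.141.35.244 AND mask = 64.141.32.0
64.141.39.4 AND mask = 64.141.32.0
Yes, same subnet (64.141.32.0)


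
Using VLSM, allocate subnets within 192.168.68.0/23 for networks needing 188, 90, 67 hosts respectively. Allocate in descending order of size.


188 hosts -> /24 (254 usable): 192.168.68.0/24
90 hosts -> /25 (126 usable): 192.168.69.0/25
67 hosts -> /25 (126 usable): 192.168.69.128/25
Allocation: 192.168.68.0/24 (188 hosts, 254 usable); 192.168.69.0/25 (90 hosts, 126 usable); 192.168.69.128/25 (67 hosts, 126 usable)


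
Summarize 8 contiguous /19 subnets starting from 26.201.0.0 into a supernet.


Original prefix: /19
Number of subnets: 8 = 2^3
New prefix = 19 - 3 = 16
Supernet: 26.201.0.0/16


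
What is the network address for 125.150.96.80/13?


IP:   01111101.10010110.01100000.01010000
Mask: 11111111.11111000.00000000.00000000
AND operation:
Net:  01111101.10010000.00000000.00000000
Network: 125.144.0.0/13


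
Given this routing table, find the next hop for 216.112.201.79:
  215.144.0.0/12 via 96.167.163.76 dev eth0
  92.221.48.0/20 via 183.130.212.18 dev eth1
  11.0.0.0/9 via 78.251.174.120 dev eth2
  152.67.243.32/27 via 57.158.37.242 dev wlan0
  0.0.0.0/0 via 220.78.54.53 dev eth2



Longest prefix match for 216.112.201.79:
  /12 215.144.0.0: no
  /20 92.221.48.0: no
  /9 11.0.0.0: no
  /27 152.67.243.32: no
  /0 0.0.0.0: MATCH
Selected: next-hop 220.78.54.53 via eth2 (matched /0)


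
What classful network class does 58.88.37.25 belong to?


First octet: 58
Binary: 00111010
0xxxxxxx -> Class A (1-126)
Class A, default mask 255.0.0.0 (/8)


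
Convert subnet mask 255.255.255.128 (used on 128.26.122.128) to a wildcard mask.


Subnet mask: 255.255.255.128
Wildcard = 255.255.255.255 - subnet mask
255 - 255 = 0
255 - 255 = 0
255 - 255 = 0
255 - 128 = 127
Wildcard: 0.0.0.127


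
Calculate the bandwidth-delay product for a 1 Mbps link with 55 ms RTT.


BDP = bandwidth * RTT
= 1 Mbps * 55 ms
= 1 * 1e6 * 55 / 1000 bits
= 55000 bits
= 6875 bytes
= 6.7139 KB
BDP = 55000 bits (6875 bytes)


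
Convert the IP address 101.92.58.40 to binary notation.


101 = 01100101
92 = 01011100
58 = 00111010
40 = 00101000
Binary: 01100101.01011100.00111010.00101000


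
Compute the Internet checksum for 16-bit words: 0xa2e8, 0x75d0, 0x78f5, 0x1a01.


Sum all words (with carry folding):
+ 0xa2e8 = 0xa2e8
+ 0x75d0 = 0x18b9
+ 0x78f5 = 0x91ae
+ 0x1a01 = 0xabaf
One's complement: ~0xabaf
Checksum = 0x5450


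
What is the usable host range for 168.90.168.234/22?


Network: 168.90.168.0
Broadcast: 168.90.171.255
First usable = network + 1
Last usable = broadcast - 1
Range: 168.90.168.1 to 168.90.171.254


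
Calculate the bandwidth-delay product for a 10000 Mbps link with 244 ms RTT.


BDP = bandwidth * RTT
= 10000 Mbps * 244 ms
= 10000 * 1e6 * 244 / 1000 bits
= 2440000000 bits
= 305000000 bytes
= 297851.5625 KB
BDP = 2440000000 bits (305000000 bytes)


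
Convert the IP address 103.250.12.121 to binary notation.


103 = 01100111
250 = 11111010
12 = 00001100
121 = 01111001
Binary: 01100111.11111010.00001100.01111001


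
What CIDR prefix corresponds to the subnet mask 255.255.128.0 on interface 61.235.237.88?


Binary: 11111111.11111111.10000000.00000000
Count leading 1s
Prefix: /17


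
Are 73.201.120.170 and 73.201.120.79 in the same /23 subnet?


Mask: 255.255.254.0
73.201.120.170 AND mask = 73.201.120.0
73.201.120.79 AND mask = 73.201.120.0
Yes, same subnet (73.201.120.0)


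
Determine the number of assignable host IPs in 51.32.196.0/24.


Host bits = 32 - 24 = 8
Total addresses = 2^8 = 256
Usable = total - 2 (network and broadcast)
Usable hosts: 254


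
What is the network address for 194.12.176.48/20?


IP:   11000010.00001100.10110000.00110000
Mask: 11111111.11111111.11110000.00000000
AND operation:
Net:  11000010.00001100.10110000.00000000
Network: 194.12.176.0/20


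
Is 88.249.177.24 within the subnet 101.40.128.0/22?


Subnet network: 101.40.128.0
Test IP AND mask: 88.249.176.0
No, 88.249.177.24 is not in 101.40.128.0/22


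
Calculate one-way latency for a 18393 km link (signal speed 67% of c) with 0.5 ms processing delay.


Speed = 0.67 * 3e5 km/s = 201000 km/s
Propagation delay = 18393 / 201000 = 0.0915 s = 91.5075 ms
Processing delay = 0.5 ms
Total one-way latency = 92.0075 ms


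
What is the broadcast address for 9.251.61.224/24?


Network: 9.251.61.0/24
Host bits = 8
Set all host bits to 1:
Broadcast: 9.251.61.255


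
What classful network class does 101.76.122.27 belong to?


First octet: 101
Binary: 01100101
0xxxxxxx -> Class A (1-126)
Class A, default mask 255.0.0.0 (/8)


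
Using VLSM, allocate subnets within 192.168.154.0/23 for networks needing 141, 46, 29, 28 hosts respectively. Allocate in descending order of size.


141 hosts -> /24 (254 usable): 192.168.154.0/24
46 hosts -> /26 (62 usable): 192.168.155.0/26
29 hosts -> /27 (30 usable): 192.168.155.64/27
28 hosts -> /27 (30 usable): 192.168.155.96/27
Allocation: 192.168.154.0/24 (141 hosts, 254 usable); 192.168.155.0/26 (46 hosts, 62 usable); 192.168.155.64/27 (29 hosts, 30 usable); 192.168.155.96/27 (28 hosts, 30 usable)


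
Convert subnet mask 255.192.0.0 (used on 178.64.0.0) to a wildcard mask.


Subnet mask: 255.192.0.0
Wildcard = 255.255.255.255 - subnet mask
255 - 255 = 0
255 - 192 = 63
255 - 0 = 255
255 - 0 = 255
Wildcard: 0.63.255.255


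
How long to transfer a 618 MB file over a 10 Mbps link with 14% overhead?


Effective throughput = 10 * (1 - 14/100) = 8.6 Mbps
File size in Mb = 618 * 8 = 4944 Mb
Time = 4944 / 8.6
Time = 574.8837 seconds


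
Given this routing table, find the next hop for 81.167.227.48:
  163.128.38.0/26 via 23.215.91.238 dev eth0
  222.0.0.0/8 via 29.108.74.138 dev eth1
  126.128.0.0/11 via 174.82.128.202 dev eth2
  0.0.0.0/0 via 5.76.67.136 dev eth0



Longest prefix match for 81.167.227.48:
  /26 163.128.38.0: no
  /8 222.0.0.0: no
  /11 126.128.0.0: no
  /0 0.0.0.0: MATCH
Selected: next-hop 5.76.67.136 via eth0 (matched /0)


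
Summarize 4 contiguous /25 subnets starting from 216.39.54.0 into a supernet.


Original prefix: /25
Number of subnets: 4 = 2^2
New prefix = 25 - 2 = 23
Supernet: 216.39.54.0/23


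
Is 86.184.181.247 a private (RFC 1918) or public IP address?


RFC 1918 private ranges:
  10.0.0.0/8 (10.0.0.0 - 10.255.255.255)
  172.16.0.0/12 (172.16.0.0 - 172.31.255.255)
  192.168.0.0/16 (192.168.0.0 - 192.168.255.255)
Public (not in any RFC 1918 range)


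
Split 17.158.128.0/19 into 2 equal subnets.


New prefix = 19 + 1 = 20
Each subnet has 4096 addresses
  17.158.128.0/20
  17.158.144.0/20
Subnets: 17.158.128.0/20, 17.158.144.0/20


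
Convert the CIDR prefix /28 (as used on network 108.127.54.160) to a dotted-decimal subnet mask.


/28 means 28 network bits, 4 host bits
Binary: 11111111111111111111111111110000
Mask: 255.255.255.240


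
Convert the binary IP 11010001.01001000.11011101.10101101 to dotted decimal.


11010001 = 209
01001000 = 72
11011101 = 221
10101101 = 173
IP: 209.72.221.173


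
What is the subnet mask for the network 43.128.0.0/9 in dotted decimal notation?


/9 means 9 network bits, 23 host bits
Binary: 11111111100000000000000000000000
Mask: 255.128.0.0


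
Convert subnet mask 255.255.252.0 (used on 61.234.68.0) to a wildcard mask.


Subnet mask: 255.255.252.0
Wildcard = 255.255.255.255 - subnet mask
255 - 255 = 0
255 - 255 = 0
255 - 252 = 3
255 - 0 = 255
Wildcard: 0.0.3.255


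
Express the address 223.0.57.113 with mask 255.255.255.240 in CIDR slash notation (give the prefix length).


Binary: 11111111.11111111.11111111.11110000
Count leading 1s
Prefix: /28


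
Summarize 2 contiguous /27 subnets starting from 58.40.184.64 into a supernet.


Original prefix: /27
Number of subnets: 2 = 2^1
New prefix = 27 - 1 = 26
Supernet: 58.40.184.64/26


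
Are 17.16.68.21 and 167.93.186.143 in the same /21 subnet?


Mask: 255.255.248.0
17.16.68.21 AND mask = 17.16.64.0
167.93.186.143 AND mask = 167.93.184.0
No, different subnets (17.16.64.0 vs 167.93.184.0)


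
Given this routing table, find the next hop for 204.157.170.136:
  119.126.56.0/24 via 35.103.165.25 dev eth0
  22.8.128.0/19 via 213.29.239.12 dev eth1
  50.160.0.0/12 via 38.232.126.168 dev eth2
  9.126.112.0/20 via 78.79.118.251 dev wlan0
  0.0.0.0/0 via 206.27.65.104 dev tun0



Longest prefix match for 204.157.170.136:
  /24 119.126.56.0: no
  /19 22.8.128.0: no
  /12 50.160.0.0: no
  /20 9.126.112.0: no
  /0 0.0.0.0: MATCH
Selected: next-hop 206.27.65.104 via tun0 (matched /0)


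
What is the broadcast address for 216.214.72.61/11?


Network: 216.192.0.0/11
Host bits = 21
Set all host bits to 1:
Broadcast: 216.223.255.255


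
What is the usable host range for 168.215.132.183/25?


Network: 168.215.132.128
Broadcast: 168.215.132.255
First usable = network + 1
Last usable = broadcast - 1
Range: 168.215.132.129 to 168.215.132.254


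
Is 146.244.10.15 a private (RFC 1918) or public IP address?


RFC 1918 private ranges:
  10.0.0.0/8 (10.0.0.0 - 10.255.255.255)
  172.16.0.0/12 (172.16.0.0 - 172.31.255.255)
  192.168.0.0/16 (192.168.0.0 - 192.168.255.255)
Public (not in any RFC 1918 range)


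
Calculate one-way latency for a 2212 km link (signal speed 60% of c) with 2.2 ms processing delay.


Speed = 0.6 * 3e5 km/s = 180000 km/s
Propagation delay = 2212 / 180000 = 0.0123 s = 12.2889 ms
Processing delay = 2.2 ms
Total one-way latency = 14.4889 ms


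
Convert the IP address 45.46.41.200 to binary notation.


45 = 00101101
46 = 00101110
41 = 00101001
200 = 11001000
Binary: 00101101.00101110.00101001.11001000


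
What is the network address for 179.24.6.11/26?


IP:   10110011.00011000.00000110.00001011
Mask: 11111111.11111111.11111111.11000000
AND operation:
Net:  10110011.00011000.00000110.00000000
Network: 179.24.6.0/26


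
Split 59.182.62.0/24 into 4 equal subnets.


New prefix = 24 + 2 = 26
Each subnet has 64 addresses
  59.182.62.0/26
  59.182.62.64/26
  59.182.62.128/26
  59.182.62.192/26
Subnets: 59.182.62.0/26, 59.182.62.64/26, 59.182.62.128/26, 59.182.62.192/26


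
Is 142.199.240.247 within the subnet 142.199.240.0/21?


Subnet network: 142.199.240.0
Test IP AND mask: 142.199.240.0
Yes, 142.199.240.247 is in 142.199.240.0/21


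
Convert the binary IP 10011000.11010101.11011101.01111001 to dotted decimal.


10011000 = 152
11010101 = 213
11011101 = 221
01111001 = 121
IP: 152.213.221.121


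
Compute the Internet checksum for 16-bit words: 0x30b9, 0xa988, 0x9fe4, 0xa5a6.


Sum all words (with carry folding):
+ 0x30b9 = 0x30b9
+ 0xa988 = 0xda41
+ 0x9fe4 = 0x7a26
+ 0xa5a6 = 0x1fcd
One's complement: ~0x1fcd
Checksum = 0xe032


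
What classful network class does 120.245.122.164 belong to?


First octet: 120
Binary: 01111000
0xxxxxxx -> Class A (1-126)
Class A, default mask 255.0.0.0 (/8)


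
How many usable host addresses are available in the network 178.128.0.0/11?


Host bits = 32 - 11 = 21
Total addresses = 2^21 = 2097152
Usable = total - 2 (network and broadcast)
Usable hosts: 2097150


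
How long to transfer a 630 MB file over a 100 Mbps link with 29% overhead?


Effective throughput = 100 * (1 - 29/100) = 71 Mbps
File size in Mb = 630 * 8 = 5040 Mb
Time = 5040 / 71
Time = 70.9859 seconds


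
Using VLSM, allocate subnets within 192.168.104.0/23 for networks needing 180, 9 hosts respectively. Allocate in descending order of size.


180 hosts -> /24 (254 usable): 192.168.104.0/24
9 hosts -> /28 (14 usable): 192.168.105.0/28
Allocation: 192.168.104.0/24 (180 hosts, 254 usable); 192.168.105.0/28 (9 hosts, 14 usable)


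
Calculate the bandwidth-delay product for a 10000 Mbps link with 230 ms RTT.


BDP = bandwidth * RTT
= 10000 Mbps * 230 ms
= 10000 * 1e6 * 230 / 1000 bits
= 2300000000 bits
= 287500000 bytes
= 280761.7188 KB
BDP = 2300000000 bits (287500000 bytes)


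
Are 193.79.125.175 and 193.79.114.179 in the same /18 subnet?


Mask: 255.255.192.0
193.79.125.175 AND mask = 193.79.64.0
193.79.114.179 AND mask = 193.79.64.0
Yes, same subnet (193.79.64.0)


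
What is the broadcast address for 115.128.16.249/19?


Network: 115.128.0.0/19
Host bits = 13
Set all host bits to 1:
Broadcast: 115.128.31.255


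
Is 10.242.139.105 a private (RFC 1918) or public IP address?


RFC 1918 private ranges:
  10.0.0.0/8 (10.0.0.0 - 10.255.255.255)
  172.16.0.0/12 (172.16.0.0 - 172.31.255.255)
  192.168.0.0/16 (192.168.0.0 - 192.168.255.255)
Private (in 10.0.0.0/8)


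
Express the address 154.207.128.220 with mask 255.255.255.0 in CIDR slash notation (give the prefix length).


Binary: 11111111.11111111.11111111.00000000
Count leading 1s
Prefix: /24


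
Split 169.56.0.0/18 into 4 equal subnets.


New prefix = 18 + 2 = 20
Each subnet has 4096 addresses
  169.56.0.0/20
  169.56.16.0/20
  169.56.32.0/20
  169.56.48.0/20
Subnets: 169.56.0.0/20, 169.56.16.0/20, 169.56.32.0/20, 169.56.48.0/20


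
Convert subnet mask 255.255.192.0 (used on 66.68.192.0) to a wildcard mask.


Subnet mask: 255.255.192.0
Wildcard = 255.255.255.255 - subnet mask
255 - 255 = 0
255 - 255 = 0
255 - 192 = 63
255 - 0 = 255
Wildcard: 0.0.63.255


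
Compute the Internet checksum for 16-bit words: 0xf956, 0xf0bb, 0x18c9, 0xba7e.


Sum all words (with carry folding):
+ 0xf956 = 0xf956
+ 0xf0bb = 0xea12
+ 0x18c9 = 0x02dc
+ 0xba7e = 0xbd5a
One's complement: ~0xbd5a
Checksum = 0x42a5


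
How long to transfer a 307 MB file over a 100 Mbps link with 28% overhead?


Effective throughput = 100 * (1 - 28/100) = 72 Mbps
File size in Mb = 307 * 8 = 2456 Mb
Time = 2456 / 72
Time = 34.1111 seconds


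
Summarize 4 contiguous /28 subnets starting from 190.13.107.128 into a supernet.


Original prefix: /28
Number of subnets: 4 = 2^2
New prefix = 28 - 2 = 26
Supernet: 190.13.107.128/26


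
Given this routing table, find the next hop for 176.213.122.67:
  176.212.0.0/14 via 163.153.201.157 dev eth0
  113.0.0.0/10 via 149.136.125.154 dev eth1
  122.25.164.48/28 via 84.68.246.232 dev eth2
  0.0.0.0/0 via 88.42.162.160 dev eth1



Longest prefix match for 176.213.122.67:
  /14 176.212.0.0: MATCH
  /10 113.0.0.0: no
  /28 122.25.164.48: no
  /0 0.0.0.0: MATCH
Selected: next-hop 163.153.201.157 via eth0 (matched /14)


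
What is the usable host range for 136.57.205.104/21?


Network: 136.57.200.0
Broadcast: 136.57.207.255
First usable = network + 1
Last usable = broadcast - 1
Range: 136.57.200.1 to 136.57.207.254


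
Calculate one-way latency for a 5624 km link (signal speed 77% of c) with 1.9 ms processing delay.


Speed = 0.77 * 3e5 km/s = 231000 km/s
Propagation delay = 5624 / 231000 = 0.0243 s = 24.3463 ms
Processing delay = 1.9 ms
Total one-way latency = 26.2463 ms


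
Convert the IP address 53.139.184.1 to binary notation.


53 = 00110101
139 = 10001011
184 = 10111000
1 = 00000001
Binary: 00110101.10001011.10111000.00000001


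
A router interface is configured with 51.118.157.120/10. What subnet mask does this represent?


/10 means 10 network bits, 22 host bits
Binary: 11111111110000000000000000000000
Mask: 255.192.0.0


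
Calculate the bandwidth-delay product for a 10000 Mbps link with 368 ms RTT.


BDP = bandwidth * RTT
= 10000 Mbps * 368 ms
= 10000 * 1e6 * 368 / 1000 bits
= 3680000000 bits
= 460000000 bytes
= 449218.75 KB
BDP = 3680000000 bits (460000000 bytes)


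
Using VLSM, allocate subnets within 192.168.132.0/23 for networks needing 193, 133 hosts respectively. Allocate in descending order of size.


193 hosts -> /24 (254 usable): 192.168.132.0/24
133 hosts -> /24 (254 usable): 192.168.133.0/24
Allocation: 192.168.132.0/24 (193 hosts, 254 usable); 192.168.133.0/24 (133 hosts, 254 usable)


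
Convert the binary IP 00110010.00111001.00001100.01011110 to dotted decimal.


00110010 = 50
00111001 = 57
00001100 = 12
01011110 = 94
IP: 50.57.12.94


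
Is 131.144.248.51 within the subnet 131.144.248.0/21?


Subnet network: 131.144.248.0
Test IP AND mask: 131.144.248.0
Yes, 131.144.248.51 is in 131.144.248.0/21


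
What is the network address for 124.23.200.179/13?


IP:   01111100.00010111.11001000.10110011
Mask: 11111111.11111000.00000000.00000000
AND operation:
Net:  01111100.00010000.00000000.00000000
Network: 124.16.0.0/13


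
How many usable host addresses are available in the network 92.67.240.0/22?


Host bits = 32 - 22 = 10
Total addresses = 2^10 = 1024
Usable = total - 2 (network and broadcast)
Usable hosts: 1022


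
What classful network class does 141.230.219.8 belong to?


First octet: 141
Binary: 10001101
10xxxxxx -> Class B (128-191)
Class B, default mask 255.255.0.0 (/16)


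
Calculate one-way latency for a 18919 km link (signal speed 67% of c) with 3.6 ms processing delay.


Speed = 0.67 * 3e5 km/s = 201000 km/s
Propagation delay = 18919 / 201000 = 0.0941 s = 94.1244 ms
Processing delay = 3.6 ms
Total one-way latency = 97.7244 ms


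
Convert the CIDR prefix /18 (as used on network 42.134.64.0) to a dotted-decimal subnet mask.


/18 means 18 network bits, 14 host bits
Binary: 11111111111111111100000000000000
Mask: 255.255.192.0


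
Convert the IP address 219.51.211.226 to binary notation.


219 = 11011011
51 = 00110011
211 = 11010011
226 = 11100010
Binary: 11011011.00110011.11010011.11100010


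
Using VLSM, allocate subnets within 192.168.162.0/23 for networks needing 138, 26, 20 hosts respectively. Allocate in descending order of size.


138 hosts -> /24 (254 usable): 192.168.162.0/24
26 hosts -> /27 (30 usable): 192.168.163.0/27
20 hosts -> /27 (30 usable): 192.168.163.32/27
Allocation: 192.168.162.0/24 (138 hosts, 254 usable); 192.168.163.0/27 (26 hosts, 30 usable); 192.168.163.32/27 (20 hosts, 30 usable)


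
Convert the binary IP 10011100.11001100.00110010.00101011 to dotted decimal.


10011100 = 156
11001100 = 204
00110010 = 50
00101011 = 43
IP: 156.204.50.43


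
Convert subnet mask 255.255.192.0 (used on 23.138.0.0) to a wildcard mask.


Subnet mask: 255.255.192.0
Wildcard = 255.255.255.255 - subnet mask
255 - 255 = 0
255 - 255 = 0
255 - 192 = 63
255 - 0 = 255
Wildcard: 0.0.63.255


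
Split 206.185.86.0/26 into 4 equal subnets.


New prefix = 26 + 2 = 28
Each subnet has 16 addresses
  206.185.86.0/28
  206.185.86.16/28
  206.185.86.32/28
  206.185.86.48/28
Subnets: 206.185.86.0/28, 206.185.86.16/28, 206.185.86.32/28, 206.185.86.48/28


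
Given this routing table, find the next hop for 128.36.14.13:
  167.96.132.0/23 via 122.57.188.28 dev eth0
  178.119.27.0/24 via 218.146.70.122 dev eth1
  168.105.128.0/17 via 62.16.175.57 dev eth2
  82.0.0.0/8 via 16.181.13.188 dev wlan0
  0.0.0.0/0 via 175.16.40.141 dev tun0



Longest prefix match for 128.36.14.13:
  /23 167.96.132.0: no
  /24 178.119.27.0: no
  /17 168.105.128.0: no
  /8 82.0.0.0: no
  /0 0.0.0.0: MATCH
Selected: next-hop 175.16.40.141 via tun0 (matched /0)


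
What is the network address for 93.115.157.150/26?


IP:   01011101.01110011.10011101.10010110
Mask: 11111111.11111111.11111111.11000000
AND operation:
Net:  01011101.01110011.10011101.10000000
Network: 93.115.157.128/26


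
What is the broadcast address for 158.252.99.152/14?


Network: 158.252.0.0/14
Host bits = 18
Set all host bits to 1:
Broadcast: 158.255.255.255


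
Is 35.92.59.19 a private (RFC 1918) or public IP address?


RFC 1918 private ranges:
  10.0.0.0/8 (10.0.0.0 - 10.255.255.255)
  172.16.0.0/12 (172.16.0.0 - 172.31.255.255)
  192.168.0.0/16 (192.168.0.0 - 192.168.255.255)
Public (not in any RFC 1918 range)


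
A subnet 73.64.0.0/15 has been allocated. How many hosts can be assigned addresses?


Host bits = 32 - 15 = 17
Total addresses = 2^17 = 131072
Usable = total - 2 (network and broadcast)
Usable hosts: 131070


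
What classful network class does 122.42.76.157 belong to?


First octet: 122
Binary: 01111010
0xxxxxxx -> Class A (1-126)
Class A, default mask 255.0.0.0 (/8)


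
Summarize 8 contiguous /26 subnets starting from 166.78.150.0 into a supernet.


Original prefix: /26
Number of subnets: 8 = 2^3
New prefix = 26 - 3 = 23
Supernet: 166.78.150.0/23


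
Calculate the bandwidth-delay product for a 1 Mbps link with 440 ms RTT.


BDP = bandwidth * RTT
= 1 Mbps * 440 ms
= 1 * 1e6 * 440 / 1000 bits
= 440000 bits
= 55000 bytes
= 53.7109 KB
BDP = 440000 bits (55000 bytes)


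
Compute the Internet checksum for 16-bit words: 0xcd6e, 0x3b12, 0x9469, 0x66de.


Sum all words (with carry folding):
+ 0xcd6e = 0xcd6e
+ 0x3b12 = 0x0881
+ 0x9469 = 0x9cea
+ 0x66de = 0x03c9
One's complement: ~0x03c9
Checksum = 0xfc36


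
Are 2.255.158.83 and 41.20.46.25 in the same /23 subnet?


Mask: 255.255.254.0
2.255.158.83 AND mask = 2.255.158.0
41.20.46.25 AND mask = 41.20.46.0
No, different subnets (2.255.158.0 vs 41.20.46.0)


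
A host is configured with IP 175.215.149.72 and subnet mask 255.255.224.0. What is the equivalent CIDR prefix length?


Binary: 11111111.11111111.11100000.00000000
Count leading 1s
Prefix: /19


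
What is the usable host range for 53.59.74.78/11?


Network: 53.32.0.0
Broadcast: 53.63.255.255
First usable = network + 1
Last usable = broadcast - 1
Range: 53.32.0.1 to 53.63.255.254
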